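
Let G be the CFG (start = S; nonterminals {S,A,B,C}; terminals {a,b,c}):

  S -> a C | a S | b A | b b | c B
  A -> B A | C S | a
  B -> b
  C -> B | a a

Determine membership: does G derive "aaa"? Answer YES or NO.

Convert to CNF:
  S -> T0 C | T0 S | T1 A | T1 T1 | T2 B
  A -> B A | C S | a
  B -> b
  C -> T0 T0 | b
  T0 -> a
  T1 -> b
  T2 -> c

Fill CYK table bottom-up:
  [0..0]={A,T0}  "a"  orig:{A}
  [1..1]={A,T0}  "a"  orig:{A}
  [2..2]={A,T0}  "a"  orig:{A}
  [0..1]={C}  "aa"
  [1..2]={C}  "aa"
  [0..2]={S}  "aaa"

S ∈ T[0,2] ⇒ YES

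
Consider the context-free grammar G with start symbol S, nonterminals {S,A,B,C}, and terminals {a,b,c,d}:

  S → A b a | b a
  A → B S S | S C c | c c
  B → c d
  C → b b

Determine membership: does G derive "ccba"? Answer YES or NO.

CNF form of G:
  S -> A X6 | T2 T3
  A -> B X4 | S X5 | T0 T0
  B -> T0 T1
  C -> T2 T2
  T0 -> c
  T1 -> d
  T2 -> b
  T3 -> a
  X4 -> S S
  X5 -> C T0
  X6 -> T2 T3

CYK fill:
  T[0,0] 'c' = {T0}  orig:{}
  T[1,1] 'c' = {T0}  orig:{}
  T[2,2] 'b' = {T2}  orig:{}
  T[3,3] 'a' = {T3}  orig:{}
  T[0,1] 'cc' = {A}
  T[1,2] 'cb' = ∅
  T[2,3] 'ba' = {S,X6}  orig:{S}
  T[0,2] 'ccb' = ∅
  T[1,3] 'cba' = ∅
  T[0,3] 'ccba' = {S}

S ∈ T[0,3] ⇒ YES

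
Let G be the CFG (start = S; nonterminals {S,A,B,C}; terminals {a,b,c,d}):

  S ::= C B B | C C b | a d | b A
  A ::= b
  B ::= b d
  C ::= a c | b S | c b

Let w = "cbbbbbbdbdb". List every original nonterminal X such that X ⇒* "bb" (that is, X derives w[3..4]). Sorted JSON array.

CNF form of G:
  S -> C X4 | C X5 | T0 A | T2 T1
  A -> b
  B -> T0 T1
  C -> T0 S | T2 T3 | T3 T0
  T0 -> b
  T1 -> d
  T2 -> a
  T3 -> c
  X4 -> B B
  X5 -> C T0

CYK table (by increasing span) — only the sub-triangle for w[3..4]:
  [3..3]={A,T0}  "b"  orig:{A}
  [4..4]={A,T0}  "b"  orig:{A}
  [3..4]={S}  "bb"

Original NTs in T[3,4] deriving "bb": ["S"]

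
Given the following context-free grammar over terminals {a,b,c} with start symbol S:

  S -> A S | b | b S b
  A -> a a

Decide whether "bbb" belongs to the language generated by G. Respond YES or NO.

Convert to CNF:
  S -> A S | T1 X2 | b
  A -> T0 T0
  T0 -> a
  T1 -> b
  X2 -> S T1

CYK table (by increasing span):
  [0..0]={S,T1}  "b"  orig:{S}
  [1..1]={S,T1}  "b"  orig:{S}
  [2..2]={S,T1}  "b"  orig:{S}
  [0..1]={X2}  "bb"  orig:{}
  [1..2]={X2}  "bb"  orig:{}
  [0..2]={S}  "bbb"

S ∈ T[0,2] ⇒ YES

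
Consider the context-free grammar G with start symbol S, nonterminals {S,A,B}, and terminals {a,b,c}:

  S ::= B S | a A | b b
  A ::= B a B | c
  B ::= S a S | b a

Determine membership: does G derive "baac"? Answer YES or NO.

CNF form of G:
  S -> B S | T0 A | T1 T1
  A -> B X2 | c
  B -> S X3 | T1 T0
  T0 -> a
  T1 -> b
  X2 -> T0 B
  X3 -> T0 S

Fill CYK table bottom-up:
  cell(0,0) b: {T1}  orig:{}
  cell(1,1) a: {T0}  orig:{}
  cell(2,2) a: {T0}  orig:{}
  cell(3,3) c: {A}
  cell(0,1) ba: {B}
  cell(1,2) aa: ∅
  cell(2,3) ac: {S}
  cell(0,2) baa: ∅
  cell(1,3) aac: {X3}  orig:{}
  cell(0,3) baac: {S}

S ∈ T[0,3] ⇒ YES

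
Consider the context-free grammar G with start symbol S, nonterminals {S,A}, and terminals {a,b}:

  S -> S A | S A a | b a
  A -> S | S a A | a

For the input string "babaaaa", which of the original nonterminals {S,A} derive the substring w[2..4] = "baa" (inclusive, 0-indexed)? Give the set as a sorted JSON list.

Convert to CNF:
  S -> S A | S X4 | T1 T0
  A -> S A | S X2 | S X3 | T1 T0 | a
  T0 -> a
  T1 -> b
  X2 -> A T0
  X3 -> T0 A
  X4 -> A T0

CYK fill, restricted to cells inside w[2..4]:
  [2..2]={T1}  "b"  orig:{}
  [3..3]={A,T0}  "a"  orig:{A}
  [4..4]={A,T0}  "a"  orig:{A}
  [2..3]={A,S}  "ba"
  [3..4]={X2,X3,X4}  "aa"  orig:{}
  [2..4]={A,S,X2,X4}  "baa"  orig:{A,S}

Original NTs in T[2,4] deriving "baa": ["A", "S"]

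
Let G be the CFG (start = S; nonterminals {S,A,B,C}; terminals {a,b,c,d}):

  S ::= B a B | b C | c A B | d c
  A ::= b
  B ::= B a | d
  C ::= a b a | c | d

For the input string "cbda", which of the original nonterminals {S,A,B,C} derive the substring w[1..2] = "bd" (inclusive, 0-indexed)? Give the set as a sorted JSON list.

CNF form of G:
  S -> B X5 | T1 C | T2 X6 | T3 T2
  A -> b
  B -> B T0 | d
  C -> T0 X4 | c | d
  T0 -> a
  T1 -> b
  T2 -> c
  T3 -> d
  X4 -> T1 T0
  X5 -> T0 B
  X6 -> A B

Fill CYK table bottom-up (cells [i..j] with 1 ≤ i ≤ j ≤ 2 only):
  cell(1,1) b: {A,T1}  orig:{A}
  cell(2,2) d: {B,C,T3}  orig:{B,C}
  cell(1,2) bd: {S,X6}  orig:{S}

Original NTs in T[1,2] deriving "bd": ["S"]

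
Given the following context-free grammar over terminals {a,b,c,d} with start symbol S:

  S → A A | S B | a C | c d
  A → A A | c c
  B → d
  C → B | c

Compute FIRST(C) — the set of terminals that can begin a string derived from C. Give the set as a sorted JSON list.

Compute FIRST by fixpoint:
round 1:
  A via A→c c: +{c}
  B via B→d: +{d}
  C via C→B: +{d}
  C via C→c: +{c}
  S via S→A A: +{c}
  S via S→a C: +{a}
  FIRST[S]={a,c}  FIRST[A]={c}  FIRST[B]={d}  FIRST[C]={c,d}
round 2: done
  FIRST[S]={a,c}  FIRST[A]={c}  FIRST[B]={d}  FIRST[C]={c,d}

FIRST(C) = ["c", "d"]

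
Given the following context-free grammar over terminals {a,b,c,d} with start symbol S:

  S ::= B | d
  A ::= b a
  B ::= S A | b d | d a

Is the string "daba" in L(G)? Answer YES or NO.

Convert to CNF:
  S -> S A | T0 T2 | T2 T1 | d
  A -> T0 T1
  B -> S A | T0 T2 | T2 T1
  T0 -> b
  T1 -> a
  T2 -> d

Fill CYK table bottom-up:
  cell(0,0) d: {S,T2}  orig:{S}
  cell(1,1) a: {T1}  orig:{}
  cell(2,2) b: {T0}  orig:{}
  cell(3,3) a: {T1}  orig:{}
  cell(0,1) da: {B,S}
  cell(1,2) ab: ∅
  cell(2,3) ba: {A}
  cell(0,2) dab: ∅
  cell(1,3) aba: ∅
  cell(0,3) daba: {B,S}

S ∈ T[0,3] ⇒ YES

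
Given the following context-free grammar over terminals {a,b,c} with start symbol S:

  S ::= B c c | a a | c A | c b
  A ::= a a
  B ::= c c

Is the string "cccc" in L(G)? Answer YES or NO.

Convert to CNF:
  S -> B X3 | T0 T0 | T1 A | T1 T2
  A -> T0 T0
  B -> T1 T1
  T0 -> a
  T1 -> c
  T2 -> b
  X3 -> T1 T1

Fill CYK table bottom-up:
  cell(0,0) c: {T1}  orig:{}
  cell(1,1) c: {T1}  orig:{}
  cell(2,2) c: {T1}  orig:{}
  cell(3,3) c: {T1}  orig:{}
  cell(0,1) cc: {B,X3}  orig:{B}
  cell(1,2) cc: {B,X3}  orig:{B}
  cell(2,3) cc: {B,X3}  orig:{B}
  cell(0,2) ccc: ∅
  cell(1,3) ccc: ∅
  cell(0,3) cccc: {S}

S ∈ T[0,3] ⇒ YES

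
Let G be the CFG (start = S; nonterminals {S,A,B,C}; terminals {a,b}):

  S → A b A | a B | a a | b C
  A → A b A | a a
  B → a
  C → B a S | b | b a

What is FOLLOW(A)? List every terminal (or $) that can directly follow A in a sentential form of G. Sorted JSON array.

FIRST sets, iterate to fixpoint:
pass 1:
  A via A→a a: +{a}
  B via B→a: +{a}
  C via C→B a S: +{a}
  C via C→b: +{b}
  S via S→A b A: +{a}
  S via S→b C: +{b}
  FIRST(S)={a,b}  FIRST(A)={a}  FIRST(B)={a}  FIRST(C)={a,b}
pass 2: done
  FIRST(S)={a,b}  FIRST(A)={a}  FIRST(B)={a}  FIRST(C)={a,b}

FOLLOW sets:
initialize: $ ∈ FOLLOW(S)
pass 1:
  A→A b A: FOLLOW(A) ⊇ FIRST(b) = {b}; new: +{b}
  C→B a S: FOLLOW(B) ⊇ FIRST(a) = {a}; new: +{a}
  S→A b A: FOLLOW(A) ⊇ FOLLOW(S) ⊇ {$}; new: +{$}
  S→a B: FOLLOW(B) ⊇ FOLLOW(S) ⊇ {$}; new: +{$}
  S→b C: FOLLOW(C) ⊇ FOLLOW(S) ⊇ {$}; new: +{$}
  S: {$}  A: {$,b}  B: {$,a}  C: {$}
pass 2: (no change)
  S: {$}  A: {$,b}  B: {$,a}  C: {$}

FOLLOW(A) = ["$", "b"]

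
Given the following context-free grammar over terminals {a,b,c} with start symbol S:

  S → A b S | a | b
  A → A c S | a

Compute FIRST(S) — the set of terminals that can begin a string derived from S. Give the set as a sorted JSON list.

FIRST iteration:
round 1:
  A via A→a: +{a}
  S via S→A b S: +{a}
  S via S→b: +{b}
  FIRST[S]={a,b}  FIRST[A]={a}
round 2: done
  FIRST[S]={a,b}  FIRST[A]={a}

FIRST(S) = ["a", "b"]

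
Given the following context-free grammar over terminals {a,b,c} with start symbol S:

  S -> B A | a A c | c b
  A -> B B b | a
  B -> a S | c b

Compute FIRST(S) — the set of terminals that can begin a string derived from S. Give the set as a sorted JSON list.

FIRST sets, iterate to fixpoint:
[1]
  A via A→a: +{a}
  B via B→a S: +{a}
  B via B→c b: +{c}
  S via S→B A: +{a,c}
  S: {a,c}  A: {a}  B: {a,c}
[2]
  A via A→B B b: +{c}
  S: {a,c}  A: {a,c}  B: {a,c}
[3] — fixpoint
  S: {a,c}  A: {a,c}  B: {a,c}

FIRST(S) = ["a", "c"]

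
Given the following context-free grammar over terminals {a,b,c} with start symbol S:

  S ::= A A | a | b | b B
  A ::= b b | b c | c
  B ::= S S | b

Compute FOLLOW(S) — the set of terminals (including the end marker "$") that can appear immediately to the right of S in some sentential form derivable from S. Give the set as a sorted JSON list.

FIRST sets, iterate to fixpoint:
round 1:
  A via A→b b: +{b}
  A via A→c: +{c}
  B via B→b: +{b}
  S via S→A A: +{b,c}
  S via S→a: +{a}
  FIRST[S]={a,b,c}  FIRST[A]={b,c}  FIRST[B]={b}
round 2:
  B via B→S S: +{a,c}
  FIRST[S]={a,b,c}  FIRST[A]={b,c}  FIRST[B]={a,b,c}
round 3: (no change)
  FIRST[S]={a,b,c}  FIRST[A]={b,c}  FIRST[B]={a,b,c}

Compute FOLLOW by fixpoint:
FOLLOW(S) := {$}
[1]
  B→S S: FOLLOW(S) ⊇ FIRST(S) = {a,b,c}; new: +{a,b,c}
  S→A A: FOLLOW(A) ⊇ FIRST(A) = {b,c}; new: +{b,c}
  S→A A: FOLLOW(A) ⊇ FOLLOW(S) ⊇ {$,a,b,c}; new: +{$,a}
  S→b B: FOLLOW(B) ⊇ FOLLOW(S) ⊇ {$,a,b,c}; new: +{$,a,b,c}
  S: {$,a,b,c}  A: {$,a,b,c}  B: {$,a,b,c}
[2] — fixpoint
  S: {$,a,b,c}  A: {$,a,b,c}  B: {$,a,b,c}

FOLLOW(S) = ["$", "a", "b", "c"]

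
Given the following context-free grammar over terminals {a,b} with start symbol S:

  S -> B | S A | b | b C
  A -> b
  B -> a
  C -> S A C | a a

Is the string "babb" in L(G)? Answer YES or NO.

Convert to CNF:
  S -> S A | T1 C | a | b
  A -> b
  B -> a
  C -> S X2 | T0 T0
  T0 -> a
  T1 -> b
  X2 -> A C

CYK fill:
  T[0,0] 'b' = {A,S,T1}  orig:{A,S}
  T[1,1] 'a' = {B,S,T0}  orig:{B,S}
  T[2,2] 'b' = {A,S,T1}  orig:{A,S}
  T[3,3] 'b' = {A,S,T1}  orig:{A,S}
  T[0,1] 'ba' = ∅
  T[1,2] 'ab' = {S}
  T[2,3] 'bb' = {S}
  T[0,2] 'bab' = ∅
  T[1,3] 'abb' = {S}
  T[0,3] 'babb' = ∅

S ∉ T[0,3] ⇒ NO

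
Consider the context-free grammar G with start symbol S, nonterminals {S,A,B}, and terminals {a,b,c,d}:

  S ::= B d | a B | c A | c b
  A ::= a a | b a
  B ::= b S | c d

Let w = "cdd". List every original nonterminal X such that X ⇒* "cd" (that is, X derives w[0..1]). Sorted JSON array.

Convert to CNF:
  S -> B T3 | T0 B | T2 A | T2 T1
  A -> T0 T0 | T1 T0
  B -> T1 S | T2 T3
  T0 -> a
  T1 -> b
  T2 -> c
  T3 -> d

Fill CYK table bottom-up, restricted to cells inside w[0..1]:
  T[0,0] 'c' = {T2}  orig:{}
  T[1,1] 'd' = {T3}  orig:{}
  T[0,1] 'cd' = {B}

Original NTs in T[0,1] deriving "cd": ["B"]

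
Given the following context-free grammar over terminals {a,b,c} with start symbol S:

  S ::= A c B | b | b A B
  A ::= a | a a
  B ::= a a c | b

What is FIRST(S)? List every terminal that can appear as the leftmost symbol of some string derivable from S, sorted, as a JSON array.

FIRST iteration:
round 1:
  A via A→a: +{a}
  B via B→a a c: +{a}
  B via B→b: +{b}
  S via S→A c B: +{a}
  S via S→b: +{b}
  FIRST(S)={a,b}  FIRST(A)={a}  FIRST(B)={a,b}
round 2: — fixpoint
  FIRST(S)={a,b}  FIRST(A)={a}  FIRST(B)={a,b}

FIRST(S) = ["a", "b"]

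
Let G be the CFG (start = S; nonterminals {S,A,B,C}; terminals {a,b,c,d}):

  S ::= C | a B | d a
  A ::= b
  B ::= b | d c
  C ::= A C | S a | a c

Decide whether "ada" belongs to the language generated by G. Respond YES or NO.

CNF form of G:
  S -> A C | S T2 | T0 T2 | T2 B | T2 T1
  A -> b
  B -> T0 T1 | b
  C -> A C | S T2 | T2 T1
  T0 -> d
  T1 -> c
  T2 -> a

Fill CYK table bottom-up:
  T[0,0] 'a' = {T2}  orig:{}
  T[1,1] 'd' = {T0}  orig:{}
  T[2,2] 'a' = {T2}  orig:{}
  T[0,1] 'ad' = ∅
  T[1,2] 'da' = {S}
  T[0,2] 'ada' = ∅

S ∉ T[0,2] ⇒ NO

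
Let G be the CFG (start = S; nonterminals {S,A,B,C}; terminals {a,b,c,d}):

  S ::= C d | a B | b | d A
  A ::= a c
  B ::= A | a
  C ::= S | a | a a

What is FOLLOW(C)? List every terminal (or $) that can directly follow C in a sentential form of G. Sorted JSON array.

Compute FIRST by fixpoint:
pass 1:
  A via A→a c: +{a}
  B via B→A: +{a}
  C via C→a: +{a}
  S via S→C d: +{a}
  S via S→b: +{b}
  S via S→d A: +{d}
  S: {a,b,d}  A: {a}  B: {a}  C: {a}
pass 2:
  C via C→S: +{b,d}
  S: {a,b,d}  A: {a}  B: {a}  C: {a,b,d}
pass 3: (stable)
  S: {a,b,d}  A: {a}  B: {a}  C: {a,b,d}

Compute FOLLOW by fixpoint:
FOLLOW(S) := {$}
round 1:
  S→C d: FOLLOW(C) ⊇ FIRST(d) = {d}; new: +{d}
  S→a B: FOLLOW(B) ⊇ FOLLOW(S) ⊇ {$}; new: +{$}
  S→d A: FOLLOW(A) ⊇ FOLLOW(S) ⊇ {$}; new: +{$}
  FOLLOW[S]={$}  FOLLOW[A]={$}  FOLLOW[B]={$}  FOLLOW[C]={d}
round 2:
  C→S: FOLLOW(S) ⊇ FOLLOW(C) ⊇ {d}; new: +{d}
  S→a B: FOLLOW(B) ⊇ FOLLOW(S) ⊇ {$,d}; new: +{d}
  S→d A: FOLLOW(A) ⊇ FOLLOW(S) ⊇ {$,d}; new: +{d}
  FOLLOW[S]={$,d}  FOLLOW[A]={$,d}  FOLLOW[B]={$,d}  FOLLOW[C]={d}
round 3: done
  FOLLOW[S]={$,d}  FOLLOW[A]={$,d}  FOLLOW[B]={$,d}  FOLLOW[C]={d}

FOLLOW(C) = ["d"]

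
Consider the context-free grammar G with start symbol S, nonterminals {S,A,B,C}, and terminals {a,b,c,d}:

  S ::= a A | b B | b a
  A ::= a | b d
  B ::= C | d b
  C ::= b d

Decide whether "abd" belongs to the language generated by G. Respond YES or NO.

CNF form of G:
  S -> T0 B | T0 T2 | T2 A
  A -> T0 T1 | a
  B -> T0 T1 | T1 T0
  C -> T0 T1
  T0 -> b
  T1 -> d
  T2 -> a

CYK table (by increasing span):
  [0..0]={A,T2}  "a"  orig:{A}
  [1..1]={T0}  "b"  orig:{}
  [2..2]={T1}  "d"  orig:{}
  [0..1]=∅  "ab"
  [1..2]={A,B,C}  "bd"
  [0..2]={S}  "abd"

S ∈ T[0,2] ⇒ YES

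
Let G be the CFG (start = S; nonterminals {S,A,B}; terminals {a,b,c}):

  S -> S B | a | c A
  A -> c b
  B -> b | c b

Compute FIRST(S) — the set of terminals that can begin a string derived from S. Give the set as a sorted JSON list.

FIRST sets, iterate to fixpoint:
pass 1:
  A via A→c b: +{c}
  B via B→b: +{b}
  B via B→c b: +{c}
  S via S→a: +{a}
  S via S→c A: +{c}
  FIRST(S)={a,c}  FIRST(A)={c}  FIRST(B)={b,c}
pass 2: (no change)
  FIRST(S)={a,c}  FIRST(A)={c}  FIRST(B)={b,c}

FIRST(S) = ["a", "c"]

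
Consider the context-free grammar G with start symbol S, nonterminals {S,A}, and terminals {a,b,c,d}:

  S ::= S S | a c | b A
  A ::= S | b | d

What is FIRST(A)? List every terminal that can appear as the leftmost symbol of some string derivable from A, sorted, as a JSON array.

FIRST sets, iterate to fixpoint:
[1]
  A via A→b: +{b}
  A via A→d: +{d}
  S via S→a c: +{a}
  S via S→b A: +{b}
  FIRST[S]={a,b}  FIRST[A]={b,d}
[2]
  A via A→S: +{a}
  FIRST[S]={a,b}  FIRST[A]={a,b,d}
[3] (stable)
  FIRST[S]={a,b}  FIRST[A]={a,b,d}

FIRST(A) = ["a", "b", "d"]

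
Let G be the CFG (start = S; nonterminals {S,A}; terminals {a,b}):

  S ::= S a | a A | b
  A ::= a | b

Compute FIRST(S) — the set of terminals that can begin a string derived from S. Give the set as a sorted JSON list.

FIRST sets, iterate to fixpoint:
pass 1:
  A via A→a: +{a}
  A via A→b: +{b}
  S via S→a A: +{a}
  S via S→b: +{b}
  FIRST[S]={a,b}  FIRST[A]={a,b}
pass 2: done
  FIRST[S]={a,b}  FIRST[A]={a,b}

FIRST(S) = ["a", "b"]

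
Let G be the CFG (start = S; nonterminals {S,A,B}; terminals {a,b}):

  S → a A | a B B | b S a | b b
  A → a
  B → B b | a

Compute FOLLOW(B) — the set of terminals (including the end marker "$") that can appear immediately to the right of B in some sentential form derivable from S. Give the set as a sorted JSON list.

Compute FIRST by fixpoint:
[1]
  A via A→a: +{a}
  B via B→a: +{a}
  S via S→a A: +{a}
  S via S→b S a: +{b}
  FIRST[S]={a,b}  FIRST[A]={a}  FIRST[B]={a}
[2] (no change)
  FIRST[S]={a,b}  FIRST[A]={a}  FIRST[B]={a}

Compute FOLLOW by fixpoint:
initialize: $ ∈ FOLLOW(S)
[1]
  B→B b: FOLLOW(B) ⊇ FIRST(b) = {b}; new: +{b}
  S→a A: FOLLOW(A) ⊇ FOLLOW(S) ⊇ {$}; new: +{$}
  S→a B B: FOLLOW(B) ⊇ FIRST(B) = {a}; new: +{a}
  S→a B B: FOLLOW(B) ⊇ FOLLOW(S) ⊇ {$}; new: +{$}
  S→b S a: FOLLOW(S) ⊇ FIRST(a) = {a}; new: +{a}
  S: {$,a}  A: {$}  B: {$,a,b}
[2]
  S→a A: FOLLOW(A) ⊇ FOLLOW(S) ⊇ {$,a}; new: +{a}
  S: {$,a}  A: {$,a}  B: {$,a,b}
[3] done
  S: {$,a}  A: {$,a}  B: {$,a,b}

FOLLOW(B) = ["$", "a", "b"]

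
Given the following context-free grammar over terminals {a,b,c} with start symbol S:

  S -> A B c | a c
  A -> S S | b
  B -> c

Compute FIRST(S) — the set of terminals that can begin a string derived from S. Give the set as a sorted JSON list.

FIRST sets, iterate to fixpoint:
round 1:
  A via A→b: +{b}
  B via B→c: +{c}
  S via S→A B c: +{b}
  S via S→a c: +{a}
  FIRST(S)={a,b}  FIRST(A)={b}  FIRST(B)={c}
round 2:
  A via A→S S: +{a}
  FIRST(S)={a,b}  FIRST(A)={a,b}  FIRST(B)={c}
round 3: (no change)
  FIRST(S)={a,b}  FIRST(A)={a,b}  FIRST(B)={c}

FIRST(S) = ["a", "b"]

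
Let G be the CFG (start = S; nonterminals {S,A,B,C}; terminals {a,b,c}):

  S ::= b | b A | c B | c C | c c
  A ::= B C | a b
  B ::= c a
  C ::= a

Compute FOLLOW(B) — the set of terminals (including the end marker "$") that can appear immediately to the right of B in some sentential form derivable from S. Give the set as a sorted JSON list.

FIRST iteration:
[1]
  A via A→a b: +{a}
  B via B→c a: +{c}
  C via C→a: +{a}
  S via S→b: +{b}
  S via S→c B: +{c}
  S: {b,c}  A: {a}  B: {c}  C: {a}
[2]
  A via A→B C: +{c}
  S: {b,c}  A: {a,c}  B: {c}  C: {a}
[3] — fixpoint
  S: {b,c}  A: {a,c}  B: {c}  C: {a}

FOLLOW iteration:
FOLLOW(S) := {$}
[1]
  A→B C: FOLLOW(B) ⊇ FIRST(C) = {a}; new: +{a}
  S→b A: FOLLOW(A) ⊇ FOLLOW(S) ⊇ {$}; new: +{$}
  S→c B: FOLLOW(B) ⊇ FOLLOW(S) ⊇ {$}; new: +{$}
  S→c C: FOLLOW(C) ⊇ FOLLOW(S) ⊇ {$}; new: +{$}
  S: {$}  A: {$}  B: {$,a}  C: {$}
[2] done
  S: {$}  A: {$}  B: {$,a}  C: {$}

FOLLOW(B) = ["$", "a"]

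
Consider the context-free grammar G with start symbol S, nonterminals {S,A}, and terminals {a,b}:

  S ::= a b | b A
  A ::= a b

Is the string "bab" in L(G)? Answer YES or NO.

Convert to CNF:
  S -> T0 T1 | T1 A
  A -> T0 T1
  T0 -> a
  T1 -> b

CYK fill:
  cell(0,0) b: {T1}  orig:{}
  cell(1,1) a: {T0}  orig:{}
  cell(2,2) b: {T1}  orig:{}
  cell(0,1) ba: ∅
  cell(1,2) ab: {A,S}
  cell(0,2) bab: {S}

S ∈ T[0,2] ⇒ YES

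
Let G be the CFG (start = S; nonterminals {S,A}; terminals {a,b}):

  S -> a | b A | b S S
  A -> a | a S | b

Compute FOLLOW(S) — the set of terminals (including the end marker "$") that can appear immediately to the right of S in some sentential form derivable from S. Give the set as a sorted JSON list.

FIRST sets, iterate to fixpoint:
[1]
  A via A→a: +{a}
  A via A→b: +{b}
  S via S→a: +{a}
  S via S→b A: +{b}
  FIRST(S)={a,b}  FIRST(A)={a,b}
[2] (no change)
  FIRST(S)={a,b}  FIRST(A)={a,b}

FOLLOW iteration:
initialize: $ ∈ FOLLOW(S)
iter 1:
  S→b A: FOLLOW(A) ⊇ FOLLOW(S) ⊇ {$}; new: +{$}
  S→b S S: FOLLOW(S) ⊇ FIRST(S) = {a,b}; new: +{a,b}
  FOLLOW[S]={$,a,b}  FOLLOW[A]={$}
iter 2:
  S→b A: FOLLOW(A) ⊇ FOLLOW(S) ⊇ {$,a,b}; new: +{a,b}
  FOLLOW[S]={$,a,b}  FOLLOW[A]={$,a,b}
iter 3: (stable)
  FOLLOW[S]={$,a,b}  FOLLOW[A]={$,a,b}

FOLLOW(S) = ["$", "a", "b"]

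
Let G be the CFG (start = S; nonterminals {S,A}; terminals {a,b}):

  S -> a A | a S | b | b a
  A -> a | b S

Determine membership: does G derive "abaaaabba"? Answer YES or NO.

Convert to CNF:
  S -> T0 T1 | T1 A | T1 S | b
  A -> T0 S | a
  T0 -> b
  T1 -> a

CYK table (by increasing span):
  T[0,0] 'a' = {A,T1}  orig:{A}
  T[1,1] 'b' = {S,T0}  orig:{S}
  T[2,2] 'a' = {A,T1}  orig:{A}
  T[3,3] 'a' = {A,T1}  orig:{A}
  T[4,4] 'a' = {A,T1}  orig:{A}
  T[5,5] 'a' = {A,T1}  orig:{A}
  T[6,6] 'b' = {S,T0}  orig:{S}
  T[7,7] 'b' = {S,T0}  orig:{S}
  T[8,8] 'a' = {A,T1}  orig:{A}
  T[0,1] 'ab' = {S}
  T[1,2] 'ba' = {S}
  T[2,3] 'aa' = {S}
  T[3,4] 'aa' = {S}
  T[4,5] 'aa' = {S}
  T[5,6] 'ab' = {S}
  T[6,7] 'bb' = {A}
  T[7,8] 'ba' = {S}
  T[0,2] 'aba' = {S}
  T[1,3] 'baa' = {A}
  T[2,4] 'aaa' = {S}
  T[3,5] 'aaa' = {S}
  T[4,6] 'aab' = {S}
  T[5,7] 'abb' = {S}
  T[6,8] 'bba' = {A}
  T[0,3] 'abaa' = {S}
  T[1,4] 'baaa' = {A}
  T[2,5] 'aaaa' = {S}
  T[3,6] 'aaab' = {S}
  T[4,7] 'aabb' = {S}
  T[5,8] 'abba' = {S}
  T[0,4] 'abaaa' = {S}
  T[1,5] 'baaaa' = {A}
  T[2,6] 'aaaab' = {S}
  T[3,7] 'aaabb' = {S}
  T[4,8] 'aabba' = {S}
  T[0,5] 'abaaaa' = {S}
  T[1,6] 'baaaab' = {A}
  T[2,7] 'aaaabb' = {S}
  T[3,8] 'aaabba' = {S}
  T[0,6] 'abaaaab' = {S}
  T[1,7] 'baaaabb' = {A}
  T[2,8] 'aaaabba' = {S}
  T[0,7] 'abaaaabb' = {S}
  T[1,8] 'baaaabba' = {A}
  T[0,8] 'abaaaabba' = {S}

S ∈ T[0,8] ⇒ YES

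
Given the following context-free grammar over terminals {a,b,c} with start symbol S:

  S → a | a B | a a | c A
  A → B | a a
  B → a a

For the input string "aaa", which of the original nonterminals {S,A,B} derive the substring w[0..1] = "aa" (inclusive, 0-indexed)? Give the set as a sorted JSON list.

CNF form of G:
  S -> T0 B | T0 T0 | T1 A | a
  A -> T0 T0
  B -> T0 T0
  T0 -> a
  T1 -> c

CYK fill, restricted to cells inside w[0..1]:
  T[0,0] 'a' = {S,T0}  orig:{S}
  T[1,1] 'a' = {S,T0}  orig:{S}
  T[0,1] 'aa' = {A,B,S}

Original NTs in T[0,1] deriving "aa": ["A", "B", "S"]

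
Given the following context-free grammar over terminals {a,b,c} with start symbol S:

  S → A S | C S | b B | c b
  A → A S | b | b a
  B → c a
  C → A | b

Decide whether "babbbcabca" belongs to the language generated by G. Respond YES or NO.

CNF form of G:
  S -> A S | C S | T0 B | T2 T0
  A -> A S | T0 T1 | b
  B -> T2 T1
  C -> A S | T0 T1 | b
  T0 -> b
  T1 -> a
  T2 -> c

CYK fill:
  T[0,0] 'b' = {A,C,T0}  orig:{A,C}
  T[1,1] 'a' = {T1}  orig:{}
  T[2,2] 'b' = {A,C,T0}  orig:{A,C}
  T[3,3] 'b' = {A,C,T0}  orig:{A,C}
  T[4,4] 'b' = {A,C,T0}  orig:{A,C}
  T[5,5] 'c' = {T2}  orig:{}
  T[6,6] 'a' = {T1}  orig:{}
  T[7,7] 'b' = {A,C,T0}  orig:{A,C}
  T[8,8] 'c' = {T2}  orig:{}
  T[9,9] 'a' = {T1}  orig:{}
  T[0,1] 'ba' = {A,C}
  T[1,2] 'ab' = ∅
  T[2,3] 'bb' = ∅
  T[3,4] 'bb' = ∅
  T[4,5] 'bc' = ∅
  T[5,6] 'ca' = {B}
  T[6,7] 'ab' = ∅
  T[7,8] 'bc' = ∅
  T[8,9] 'ca' = {B}
  T[0,2] 'bab' = ∅
  T[1,3] 'abb' = ∅
  T[2,4] 'bbb' = ∅
  T[3,5] 'bbc' = ∅
  T[4,6] 'bca' = {S}
  T[5,7] 'cab' = ∅
  T[6,8] 'abc' = ∅
  T[7,9] 'bca' = {S}
  T[0,3] 'babb' = ∅
  T[1,4] 'abbb' = ∅
  T[2,5] 'bbbc' = ∅
  T[3,6] 'bbca' = {A,C,S}
  T[4,7] 'bcab' = ∅
  T[5,8] 'cabc' = ∅
  T[6,9] 'abca' = ∅
  T[0,4] 'babbb' = ∅
  T[1,5] 'abbbc' = ∅
  T[2,6] 'bbbca' = {A,C,S}
  T[3,7] 'bbcab' = ∅
  T[4,8] 'bcabc' = ∅
  T[5,9] 'cabca' = ∅
  T[0,5] 'babbbc' = ∅
  T[1,6] 'abbbca' = ∅
  T[2,7] 'bbbcab' = ∅
  T[3,8] 'bbcabc' = ∅
  T[4,9] 'bcabca' = ∅
  T[0,6] 'babbbca' = {A,C,S}
  T[1,7] 'abbbcab' = ∅
  T[2,8] 'bbbcabc' = ∅
  T[3,9] 'bbcabca' = {A,C,S}
  T[0,7] 'babbbcab' = ∅
  T[1,8] 'abbbcabc' = ∅
  T[2,9] 'bbbcabca' = {A,C,S}
  T[0,8] 'babbbcabc' = ∅
  T[1,9] 'abbbcabca' = ∅
  T[0,9] 'babbbcabca' = {A,C,S}

S ∈ T[0,9] ⇒ YES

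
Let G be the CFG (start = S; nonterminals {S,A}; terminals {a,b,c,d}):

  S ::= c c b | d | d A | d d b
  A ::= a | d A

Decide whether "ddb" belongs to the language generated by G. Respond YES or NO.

CNF form of G:
  S -> T0 A | T0 X4 | T1 X3 | d
  A -> T0 A | a
  T0 -> d
  T1 -> c
  T2 -> b
  X3 -> T1 T2
  X4 -> T0 T2

Fill CYK table bottom-up:
  [0..0]={S,T0}  "d"  orig:{S}
  [1..1]={S,T0}  "d"  orig:{S}
  [2..2]={T2}  "b"  orig:{}
  [0..1]=∅  "dd"
  [1..2]={X4}  "db"  orig:{}
  [0..2]={S}  "ddb"

S ∈ T[0,2] ⇒ YES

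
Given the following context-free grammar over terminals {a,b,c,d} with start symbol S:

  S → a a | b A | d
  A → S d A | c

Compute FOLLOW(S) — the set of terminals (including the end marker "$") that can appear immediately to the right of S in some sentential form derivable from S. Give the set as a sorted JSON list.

FIRST iteration:
[1]
  A via A→c: +{c}
  S via S→a a: +{a}
  S via S→b A: +{b}
  S via S→d: +{d}
  FIRST[S]={a,b,d}  FIRST[A]={c}
[2]
  A via A→S d A: +{a,b,d}
  FIRST[S]={a,b,d}  FIRST[A]={a,b,c,d}
[3] — fixpoint
  FIRST[S]={a,b,d}  FIRST[A]={a,b,c,d}

FOLLOW sets:
initialize: $ ∈ FOLLOW(S)
[1]
  A→S d A: FOLLOW(S) ⊇ FIRST(d) = {d}; new: +{d}
  S→b A: FOLLOW(A) ⊇ FOLLOW(S) ⊇ {$,d}; new: +{$,d}
  FOLLOW(S)={$,d}  FOLLOW(A)={$,d}
[2] — fixpoint
  FOLLOW(S)={$,d}  FOLLOW(A)={$,d}

FOLLOW(S) = ["$", "d"]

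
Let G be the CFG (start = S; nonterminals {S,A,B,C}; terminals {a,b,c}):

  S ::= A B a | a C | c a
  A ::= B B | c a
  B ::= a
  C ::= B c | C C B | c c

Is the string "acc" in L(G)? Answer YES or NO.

CNF form of G:
  S -> A X3 | T0 T1 | T1 C
  A -> B B | T0 T1
  B -> a
  C -> B T0 | C X2 | T0 T0
  T0 -> c
  T1 -> a
  X2 -> C B
  X3 -> B T1

Fill CYK table bottom-up:
  T[0,0] 'a' = {B,T1}  orig:{B}
  T[1,1] 'c' = {T0}  orig:{}
  T[2,2] 'c' = {T0}  orig:{}
  T[0,1] 'ac' = {C}
  T[1,2] 'cc' = {C}
  T[0,2] 'acc' = {S}

S ∈ T[0,2] ⇒ YES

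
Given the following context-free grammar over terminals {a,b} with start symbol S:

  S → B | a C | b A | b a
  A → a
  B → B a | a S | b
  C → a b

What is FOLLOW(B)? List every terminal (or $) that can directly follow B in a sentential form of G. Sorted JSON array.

FIRST sets, iterate to fixpoint:
[1]
  A via A→a: +{a}
  B via B→a S: +{a}
  B via B→b: +{b}
  C via C→a b: +{a}
  S via S→B: +{a,b}
  FIRST[S]={a,b}  FIRST[A]={a}  FIRST[B]={a,b}  FIRST[C]={a}
[2] done
  FIRST[S]={a,b}  FIRST[A]={a}  FIRST[B]={a,b}  FIRST[C]={a}

Compute FOLLOW by fixpoint:
FOLLOW(S) := {$}
iter 1:
  B→B a: FOLLOW(B) ⊇ FIRST(a) = {a}; new: +{a}
  B→a S: FOLLOW(S) ⊇ FOLLOW(B) ⊇ {a}; new: +{a}
  S→B: FOLLOW(B) ⊇ FOLLOW(S) ⊇ {$,a}; new: +{$}
  S→a C: FOLLOW(C) ⊇ FOLLOW(S) ⊇ {$,a}; new: +{$,a}
  S→b A: FOLLOW(A) ⊇ FOLLOW(S) ⊇ {$,a}; new: +{$,a}
  FOLLOW[S]={$,a}  FOLLOW[A]={$,a}  FOLLOW[B]={$,a}  FOLLOW[C]={$,a}
iter 2: — fixpoint
  FOLLOW[S]={$,a}  FOLLOW[A]={$,a}  FOLLOW[B]={$,a}  FOLLOW[C]={$,a}

FOLLOW(B) = ["$", "a"]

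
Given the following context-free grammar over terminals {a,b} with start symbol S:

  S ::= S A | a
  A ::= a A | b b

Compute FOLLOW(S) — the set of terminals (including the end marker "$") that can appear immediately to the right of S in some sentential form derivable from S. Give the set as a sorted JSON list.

FIRST sets, iterate to fixpoint:
round 1:
  A via A→a A: +{a}
  A via A→b b: +{b}
  S via S→a: +{a}
  S: {a}  A: {a,b}
round 2: (stable)
  S: {a}  A: {a,b}

Compute FOLLOW by fixpoint:
FOLLOW(S) := {$}
[1]
  S→S A: FOLLOW(S) ⊇ FIRST(A) = {a,b}; new: +{a,b}
  S→S A: FOLLOW(A) ⊇ FOLLOW(S) ⊇ {$,a,b}; new: +{$,a,b}
  FOLLOW(S)={$,a,b}  FOLLOW(A)={$,a,b}
[2] (no change)
  FOLLOW(S)={$,a,b}  FOLLOW(A)={$,a,b}

FOLLOW(S) = ["$", "a", "b"]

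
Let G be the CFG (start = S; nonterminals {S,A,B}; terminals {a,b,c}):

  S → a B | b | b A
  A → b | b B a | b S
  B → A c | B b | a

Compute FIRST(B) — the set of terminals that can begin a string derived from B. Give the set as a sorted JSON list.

Compute FIRST by fixpoint:
iter 1:
  A via A→b: +{b}
  B via B→A c: +{b}
  B via B→a: +{a}
  S via S→a B: +{a}
  S via S→b: +{b}
  FIRST[S]={a,b}  FIRST[A]={b}  FIRST[B]={a,b}
iter 2: (stable)
  FIRST[S]={a,b}  FIRST[A]={b}  FIRST[B]={a,b}

FIRST(B) = ["a", "b"]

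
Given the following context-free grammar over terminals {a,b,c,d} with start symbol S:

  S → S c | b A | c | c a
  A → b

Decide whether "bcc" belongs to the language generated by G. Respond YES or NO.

CNF form of G:
  S -> S T0 | T0 T2 | T1 A | c
  A -> b
  T0 -> c
  T1 -> b
  T2 -> a

CYK table (by increasing span):
  T[0,0] 'b' = {A,T1}  orig:{A}
  T[1,1] 'c' = {S,T0}  orig:{S}
  T[2,2] 'c' = {S,T0}  orig:{S}
  T[0,1] 'bc' = ∅
  T[1,2] 'cc' = {S}
  T[0,2] 'bcc' = ∅

S ∉ T[0,2] ⇒ NO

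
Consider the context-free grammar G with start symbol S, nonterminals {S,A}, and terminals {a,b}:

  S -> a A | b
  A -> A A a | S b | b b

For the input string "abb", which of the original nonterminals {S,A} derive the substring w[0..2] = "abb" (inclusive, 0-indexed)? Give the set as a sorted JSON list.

Convert to CNF:
  S -> T0 A | b
  A -> A X2 | S T1 | T1 T1
  T0 -> a
  T1 -> b
  X2 -> A T0

CYK table (by increasing span), restricted to cells inside w[0..2]:
  [0..0]={T0}  "a"  orig:{}
  [1..1]={S,T1}  "b"  orig:{S}
  [2..2]={S,T1}  "b"  orig:{S}
  [0..1]=∅  "ab"
  [1..2]={A}  "bb"
  [0..2]={S}  "abb"

Original NTs in T[0,2] deriving "abb": ["S"]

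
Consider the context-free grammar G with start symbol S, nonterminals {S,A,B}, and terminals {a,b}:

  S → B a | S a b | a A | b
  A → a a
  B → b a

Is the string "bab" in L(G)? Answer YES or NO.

CNF form of G:
  S -> B T0 | S X2 | T0 A | b
  A -> T0 T0
  B -> T1 T0
  T0 -> a
  T1 -> b
  X2 -> T0 T1

Fill CYK table bottom-up:
  T[0,0] 'b' = {S,T1}  orig:{S}
  T[1,1] 'a' = {T0}  orig:{}
  T[2,2] 'b' = {S,T1}  orig:{S}
  T[0,1] 'ba' = {B}
  T[1,2] 'ab' = {X2}  orig:{}
  T[0,2] 'bab' = {S}

S ∈ T[0,2] ⇒ YES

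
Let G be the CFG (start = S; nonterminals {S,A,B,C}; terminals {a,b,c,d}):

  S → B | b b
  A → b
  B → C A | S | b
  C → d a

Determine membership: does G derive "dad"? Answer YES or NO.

Convert to CNF:
  S -> C A | T0 T0 | b
  A -> b
  B -> C A | T0 T0 | b
  C -> T1 T2
  T0 -> b
  T1 -> d
  T2 -> a

CYK table (by increasing span):
  [0..0]={T1}  "d"  orig:{}
  [1..1]={T2}  "a"  orig:{}
  [2..2]={T1}  "d"  orig:{}
  [0..1]={C}  "da"
  [1..2]=∅  "ad"
  [0..2]=∅  "dad"

S ∉ T[0,2] ⇒ NO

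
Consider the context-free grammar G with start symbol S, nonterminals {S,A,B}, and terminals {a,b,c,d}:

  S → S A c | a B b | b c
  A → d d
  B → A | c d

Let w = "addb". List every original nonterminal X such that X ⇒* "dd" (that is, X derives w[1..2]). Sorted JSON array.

CNF form of G:
  S -> S X4 | T2 X5 | T3 T1
  A -> T0 T0
  B -> T0 T0 | T1 T0
  T0 -> d
  T1 -> c
  T2 -> a
  T3 -> b
  X4 -> A T1
  X5 -> B T3

Fill CYK table bottom-up, restricted to cells inside w[1..2]:
  T[1,1] 'd' = {T0}  orig:{}
  T[2,2] 'd' = {T0}  orig:{}
  T[1,2] 'dd' = {A,B}

Original NTs in T[1,2] deriving "dd": ["A", "B"]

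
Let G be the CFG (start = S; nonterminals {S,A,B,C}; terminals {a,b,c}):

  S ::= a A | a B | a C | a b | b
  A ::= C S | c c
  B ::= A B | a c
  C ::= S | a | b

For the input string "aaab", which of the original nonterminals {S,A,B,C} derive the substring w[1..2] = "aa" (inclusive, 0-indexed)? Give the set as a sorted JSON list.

CNF form of G:
  S -> T1 A | T1 B | T1 C | T1 T2 | b
  A -> C S | T0 T0
  B -> A B | T1 T0
  C -> T1 A | T1 B | T1 C | T1 T2 | a | b
  T0 -> c
  T1 -> a
  T2 -> b

CYK fill (cells [i..j] with 1 ≤ i ≤ j ≤ 2 only):
  [1..1]={C,T1}  "a"  orig:{C}
  [2..2]={C,T1}  "a"  orig:{C}
  [1..2]={C,S}  "aa"

Original NTs in T[1,2] deriving "aa": ["C", "S"]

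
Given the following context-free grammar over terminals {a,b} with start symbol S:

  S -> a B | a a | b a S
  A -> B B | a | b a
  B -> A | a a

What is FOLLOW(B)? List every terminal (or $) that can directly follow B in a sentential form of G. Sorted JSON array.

FIRST sets, iterate to fixpoint:
iter 1:
  A via A→a: +{a}
  A via A→b a: +{b}
  B via B→A: +{a,b}
  S via S→a B: +{a}
  S via S→b a S: +{b}
  FIRST[S]={a,b}  FIRST[A]={a,b}  FIRST[B]={a,b}
iter 2: done
  FIRST[S]={a,b}  FIRST[A]={a,b}  FIRST[B]={a,b}

Compute FOLLOW by fixpoint:
FOLLOW(S) := {$}
[1]
  A→B B: FOLLOW(B) ⊇ FIRST(B) = {a,b}; new: +{a,b}
  B→A: FOLLOW(A) ⊇ FOLLOW(B) ⊇ {a,b}; new: +{a,b}
  S→a B: FOLLOW(B) ⊇ FOLLOW(S) ⊇ {$}; new: +{$}
  S: {$}  A: {a,b}  B: {$,a,b}
[2]
  B→A: FOLLOW(A) ⊇ FOLLOW(B) ⊇ {$,a,b}; new: +{$}
  S: {$}  A: {$,a,b}  B: {$,a,b}
[3] (no change)
  S: {$}  A: {$,a,b}  B: {$,a,b}

FOLLOW(B) = ["$", "a", "b"]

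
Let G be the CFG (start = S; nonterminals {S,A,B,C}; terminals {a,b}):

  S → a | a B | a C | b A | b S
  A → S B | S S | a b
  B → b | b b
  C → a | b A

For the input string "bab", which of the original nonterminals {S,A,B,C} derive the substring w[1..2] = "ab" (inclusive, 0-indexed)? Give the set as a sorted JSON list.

Convert to CNF:
  S -> T0 B | T0 C | T1 A | T1 S | a
  A -> S B | S S | T0 T1
  B -> T1 T1 | b
  C -> T1 A | a
  T0 -> a
  T1 -> b

Fill CYK table bottom-up, restricted to cells inside w[1..2]:
  cell(1,1) a: {C,S,T0}  orig:{C,S}
  cell(2,2) b: {B,T1}  orig:{B}
  cell(1,2) ab: {A,S}

Original NTs in T[1,2] deriving "ab": ["A", "S"]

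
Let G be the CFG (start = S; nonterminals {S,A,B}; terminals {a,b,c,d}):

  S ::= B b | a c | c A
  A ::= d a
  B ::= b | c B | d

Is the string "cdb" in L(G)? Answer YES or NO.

Convert to CNF:
  S -> B T3 | T1 T2 | T2 A
  A -> T0 T1
  B -> T2 B | b | d
  T0 -> d
  T1 -> a
  T2 -> c
  T3 -> b

CYK table (by increasing span):
  [0..0]={T2}  "c"  orig:{}
  [1..1]={B,T0}  "d"  orig:{B}
  [2..2]={B,T3}  "b"  orig:{B}
  [0..1]={B}  "cd"
  [1..2]={S}  "db"
  [0..2]={S}  "cdb"

S ∈ T[0,2] ⇒ YES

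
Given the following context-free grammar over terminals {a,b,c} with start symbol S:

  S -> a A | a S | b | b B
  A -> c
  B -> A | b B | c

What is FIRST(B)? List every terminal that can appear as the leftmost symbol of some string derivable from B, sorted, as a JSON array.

FIRST iteration:
pass 1:
  A via A→c: +{c}
  B via B→A: +{c}
  B via B→b B: +{b}
  S via S→a A: +{a}
  S via S→b: +{b}
  S: {a,b}  A: {c}  B: {b,c}
pass 2: (stable)
  S: {a,b}  A: {c}  B: {b,c}

FIRST(B) = ["b", "c"]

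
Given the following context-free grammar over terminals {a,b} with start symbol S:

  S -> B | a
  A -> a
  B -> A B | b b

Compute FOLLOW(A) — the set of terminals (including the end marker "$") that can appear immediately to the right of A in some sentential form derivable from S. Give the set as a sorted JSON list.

FIRST iteration:
round 1:
  A via A→a: +{a}
  B via B→A B: +{a}
  B via B→b b: +{b}
  S via S→B: +{a,b}
  S: {a,b}  A: {a}  B: {a,b}
round 2: (stable)
  S: {a,b}  A: {a}  B: {a,b}

FOLLOW iteration:
FOLLOW(S) := {$}
round 1:
  B→A B: FOLLOW(A) ⊇ FIRST(B) = {a,b}; new: +{a,b}
  S→B: FOLLOW(B) ⊇ FOLLOW(S) ⊇ {$}; new: +{$}
  S: {$}  A: {a,b}  B: {$}
round 2: done
  S: {$}  A: {a,b}  B: {$}

FOLLOW(A) = ["a", "b"]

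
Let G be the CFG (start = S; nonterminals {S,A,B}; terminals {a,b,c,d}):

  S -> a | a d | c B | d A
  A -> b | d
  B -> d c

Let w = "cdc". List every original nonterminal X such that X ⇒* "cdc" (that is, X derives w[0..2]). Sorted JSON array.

Convert to CNF:
  S -> T0 A | T1 B | T2 T0 | a
  A -> b | d
  B -> T0 T1
  T0 -> d
  T1 -> c
  T2 -> a

CYK table (by increasing span) — only the sub-triangle for w[0..2]:
  cell(0,0) c: {T1}  orig:{}
  cell(1,1) d: {A,T0}  orig:{A}
  cell(2,2) c: {T1}  orig:{}
  cell(0,1) cd: ∅
  cell(1,2) dc: {B}
  cell(0,2) cdc: {S}

Original NTs in T[0,2] deriving "cdc": ["S"]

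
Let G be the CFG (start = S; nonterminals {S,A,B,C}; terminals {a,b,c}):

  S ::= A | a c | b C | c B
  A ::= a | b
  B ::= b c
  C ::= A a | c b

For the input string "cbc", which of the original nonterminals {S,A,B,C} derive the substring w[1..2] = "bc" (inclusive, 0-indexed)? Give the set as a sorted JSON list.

Convert to CNF:
  S -> T0 C | T1 B | T2 T1 | a | b
  A -> a | b
  B -> T0 T1
  C -> A T2 | T1 T0
  T0 -> b
  T1 -> c
  T2 -> a

CYK table (by increasing span) — only the sub-triangle for w[1..2]:
  T[1,1] 'b' = {A,S,T0}  orig:{A,S}
  T[2,2] 'c' = {T1}  orig:{}
  T[1,2] 'bc' = {B}

Original NTs in T[1,2] deriving "bc": ["B"]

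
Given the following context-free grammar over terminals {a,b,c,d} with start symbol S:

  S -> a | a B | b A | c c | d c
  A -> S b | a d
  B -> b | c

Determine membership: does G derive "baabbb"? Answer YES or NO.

CNF form of G:
  S -> T0 A | T1 B | T2 T3 | T3 T3 | a
  A -> S T0 | T1 T2
  B -> b | c
  T0 -> b
  T1 -> a
  T2 -> d
  T3 -> c

CYK fill:
  T[0,0] 'b' = {B,T0}  orig:{B}
  T[1,1] 'a' = {S,T1}  orig:{S}
  T[2,2] 'a' = {S,T1}  orig:{S}
  T[3,3] 'b' = {B,T0}  orig:{B}
  T[4,4] 'b' = {B,T0}  orig:{B}
  T[5,5] 'b' = {B,T0}  orig:{B}
  T[0,1] 'ba' = ∅
  T[1,2] 'aa' = ∅
  T[2,3] 'ab' = {A,S}
  T[3,4] 'bb' = ∅
  T[4,5] 'bb' = ∅
  T[0,2] 'baa' = ∅
  T[1,3] 'aab' = ∅
  T[2,4] 'abb' = {A}
  T[3,5] 'bbb' = ∅
  T[0,3] 'baab' = ∅
  T[1,4] 'aabb' = ∅
  T[2,5] 'abbb' = ∅
  T[0,4] 'baabb' = ∅
  T[1,5] 'aabbb' = ∅
  T[0,5] 'baabbb' = ∅

S ∉ T[0,5] ⇒ NO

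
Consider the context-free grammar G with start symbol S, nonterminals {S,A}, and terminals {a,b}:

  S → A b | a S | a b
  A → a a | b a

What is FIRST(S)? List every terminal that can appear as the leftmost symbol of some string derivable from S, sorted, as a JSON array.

FIRST iteration:
pass 1:
  A via A→a a: +{a}
  A via A→b a: +{b}
  S via S→A b: +{a,b}
  S: {a,b}  A: {a,b}
pass 2: (no change)
  S: {a,b}  A: {a,b}

FIRST(S) = ["a", "b"]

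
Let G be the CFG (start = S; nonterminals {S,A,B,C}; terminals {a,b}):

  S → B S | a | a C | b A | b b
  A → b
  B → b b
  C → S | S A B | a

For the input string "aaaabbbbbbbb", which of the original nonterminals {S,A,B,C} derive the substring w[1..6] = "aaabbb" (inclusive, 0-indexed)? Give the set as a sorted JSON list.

CNF form of G:
  S -> B S | T0 A | T0 T0 | T1 C | a
  A -> b
  B -> T0 T0
  C -> B S | S X2 | T0 A | T0 T0 | T1 C | a
  T0 -> b
  T1 -> a
  X2 -> A B

Fill CYK table bottom-up — only the sub-triangle for w[1..6]:
  T[1,1] 'a' = {C,S,T1}  orig:{C,S}
  T[2,2] 'a' = {C,S,T1}  orig:{C,S}
  T[3,3] 'a' = {C,S,T1}  orig:{C,S}
  T[4,4] 'b' = {A,T0}  orig:{A}
  T[5,5] 'b' = {A,T0}  orig:{A}
  T[6,6] 'b' = {A,T0}  orig:{A}
  T[1,2] 'aa' = {C,S}
  T[2,3] 'aa' = {C,S}
  T[3,4] 'ab' = ∅
  T[4,5] 'bb' = {B,C,S}
  T[5,6] 'bb' = {B,C,S}
  T[1,3] 'aaa' = {C,S}
  T[2,4] 'aab' = ∅
  T[3,5] 'abb' = {C,S}
  T[4,6] 'bbb' = {X2}  orig:{}
  T[1,4] 'aaab' = ∅
  T[2,5] 'aabb' = {C,S}
  T[3,6] 'abbb' = {C}
  T[1,5] 'aaabb' = {C,S}
  T[2,6] 'aabbb' = {C,S}
  T[1,6] 'aaabbb' = {C,S}

Original NTs in T[1,6] deriving "aaabbb": ["C", "S"]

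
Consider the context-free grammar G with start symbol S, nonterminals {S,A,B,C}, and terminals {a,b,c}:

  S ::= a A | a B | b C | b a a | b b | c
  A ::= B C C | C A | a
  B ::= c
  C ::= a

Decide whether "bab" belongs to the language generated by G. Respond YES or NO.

CNF form of G:
  S -> T0 A | T0 B | T1 C | T1 T1 | T1 X3 | c
  A -> B X2 | C A | a
  B -> c
  C -> a
  T0 -> a
  T1 -> b
  X2 -> C C
  X3 -> T0 T0

CYK table (by increasing span):
  T[0,0] 'b' = {T1}  orig:{}
  T[1,1] 'a' = {A,C,T0}  orig:{A,C}
  T[2,2] 'b' = {T1}  orig:{}
  T[0,1] 'ba' = {S}
  T[1,2] 'ab' = ∅
  T[0,2] 'bab' = ∅

S ∉ T[0,2] ⇒ NO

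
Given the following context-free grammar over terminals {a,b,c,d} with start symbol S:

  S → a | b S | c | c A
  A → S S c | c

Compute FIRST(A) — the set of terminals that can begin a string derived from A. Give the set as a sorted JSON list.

FIRST sets, iterate to fixpoint:
round 1:
  A via A→c: +{c}
  S via S→a: +{a}
  S via S→b S: +{b}
  S via S→c: +{c}
  FIRST[S]={a,b,c}  FIRST[A]={c}
round 2:
  A via A→S S c: +{a,b}
  FIRST[S]={a,b,c}  FIRST[A]={a,b,c}
round 3: done
  FIRST[S]={a,b,c}  FIRST[A]={a,b,c}

FIRST(A) = ["a", "b", "c"]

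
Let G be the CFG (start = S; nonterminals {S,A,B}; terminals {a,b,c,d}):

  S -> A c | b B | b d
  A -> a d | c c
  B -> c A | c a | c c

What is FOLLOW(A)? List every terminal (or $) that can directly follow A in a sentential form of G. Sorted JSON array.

FIRST iteration:
round 1:
  A via A→a d: +{a}
  A via A→c c: +{c}
  B via B→c A: +{c}
  S via S→A c: +{a,c}
  S via S→b B: +{b}
  S: {a,b,c}  A: {a,c}  B: {c}
round 2: (stable)
  S: {a,b,c}  A: {a,c}  B: {c}

FOLLOW iteration:
initialize: $ ∈ FOLLOW(S)
[1]
  S→A c: FOLLOW(A) ⊇ FIRST(c) = {c}; new: +{c}
  S→b B: FOLLOW(B) ⊇ FOLLOW(S) ⊇ {$}; new: +{$}
  FOLLOW[S]={$}  FOLLOW[A]={c}  FOLLOW[B]={$}
[2]
  B→c A: FOLLOW(A) ⊇ FOLLOW(B) ⊇ {$}; new: +{$}
  FOLLOW[S]={$}  FOLLOW[A]={$,c}  FOLLOW[B]={$}
[3] — fixpoint
  FOLLOW[S]={$}  FOLLOW[A]={$,c}  FOLLOW[B]={$}

FOLLOW(A) = ["$", "c"]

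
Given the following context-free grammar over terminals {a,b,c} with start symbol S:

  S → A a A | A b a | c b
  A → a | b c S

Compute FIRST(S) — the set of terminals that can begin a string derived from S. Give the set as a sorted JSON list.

Compute FIRST by fixpoint:
round 1:
  A via A→a: +{a}
  A via A→b c S: +{b}
  S via S→A a A: +{a,b}
  S via S→c b: +{c}
  S: {a,b,c}  A: {a,b}
round 2: — fixpoint
  S: {a,b,c}  A: {a,b}

FIRST(S) = ["a", "b", "c"]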